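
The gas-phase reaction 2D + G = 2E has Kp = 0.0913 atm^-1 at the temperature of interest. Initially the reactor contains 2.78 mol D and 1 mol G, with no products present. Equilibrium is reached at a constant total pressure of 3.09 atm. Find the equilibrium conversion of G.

Let X = conversion of G (basis 1 mol G); extent of reaction ξ = X.
Mole table: n_D = 2.78 − 2X; n_G = 1 − X; n_E = 2X.
n_T = Σnᵢ = 3.78 − X.
With p_i = (n_i/n_T)P, Kp = p_E^2 / (p_D^2 p_G).
Setting this equal to 0.0913 atm^-1 and taking the physical root (0 < X < 1) gives X = 0.271.

X = 0.271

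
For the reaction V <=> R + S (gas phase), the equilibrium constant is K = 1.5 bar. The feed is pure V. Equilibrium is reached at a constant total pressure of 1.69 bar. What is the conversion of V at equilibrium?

X = 0.686

Basis: 1 mol V initially; let X = conversion of V. Extent ξ = X.
Species balance: n_V = 1 − X; n_R = X; n_S = X.
Total moles n_T = 1 + X.
y_i = n_i/n_T, p_i = y_i·P. K = p_R p_S / (p_V).
Equating to 1.5 bar and solving on 0 < X < 1: X = 0.686.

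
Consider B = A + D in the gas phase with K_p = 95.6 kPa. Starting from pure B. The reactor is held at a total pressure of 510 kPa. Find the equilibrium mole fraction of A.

y_A = 0.284

Let X = conversion of B (basis 1 mol B); extent of reaction ξ = X.
Mole table: n_B = 1 − X; n_A = X; n_D = X.
n_T = Σnᵢ = 1 + X.
y_i = n_i/n_T, p_i = y_i·P. K_p = p_A p_D / (p_B).
Equating to 95.6 kPa and solving on 0 < X < 1: X = 0.397.
Then n_A = 0.397, n_T = 1.4, so y_A = 0.284.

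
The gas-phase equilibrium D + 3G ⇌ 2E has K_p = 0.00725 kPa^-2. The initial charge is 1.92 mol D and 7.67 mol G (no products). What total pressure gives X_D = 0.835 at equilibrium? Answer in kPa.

Let X = conversion of D (basis 1.92 mol D); extent of reaction ξ = 1.92X.
At extent ξ: n_D = 1.92 − 1.92X; n_G = 7.67 − 5.76X; n_E = 3.84X.
Total moles n_T = 9.59 − 3.84X.
K_p = p_E^2 / (p_D p_G^3) with p_i = (n_i/n_T)·P.
At X = 0.835: the mole-fraction product g(X) = Π y_i^ν_i = 56.51. Since K_p = g(X)·P^{-2}, P = (g/K_p)^(1/2) = (56.51/0.00725)^(1/2) = 88.3 kPa.

P = 88.3 kPa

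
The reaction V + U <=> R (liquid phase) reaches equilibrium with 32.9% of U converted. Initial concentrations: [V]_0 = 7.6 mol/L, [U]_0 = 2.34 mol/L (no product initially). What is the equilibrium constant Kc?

Let X = conversion of U.
Concentrations: [V] = 7.6 − 2.34X; [U] = 2.34 − 2.34X; [R] = 2.34X.
At X = 0.329: [V] = 6.83, [U] = 1.57, [R] = 0.77.
Kc = [R] / ([V] [U]) = 0.0718 L/mol.

Kc = 0.0718 L/mol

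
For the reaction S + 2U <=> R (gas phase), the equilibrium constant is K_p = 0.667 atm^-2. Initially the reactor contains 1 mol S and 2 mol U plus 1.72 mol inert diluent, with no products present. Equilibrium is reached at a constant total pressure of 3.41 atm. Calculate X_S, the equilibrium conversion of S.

X = 0.413

Basis: 1 mol S initially; let X = conversion of S. Extent ξ = X.
Mole table: n_S = 1 − X; n_U = 2 − 2X; n_R = X; n_I = 1.72 (inert).
Summing: n_T = 4.72 − 2X.
y_i = n_i/n_T, p_i = y_i·P. K_p = p_R / (p_S p_U^2).
Setting this equal to 0.667 atm^-2 and taking the physical root (0 < X < 1) gives X = 0.413.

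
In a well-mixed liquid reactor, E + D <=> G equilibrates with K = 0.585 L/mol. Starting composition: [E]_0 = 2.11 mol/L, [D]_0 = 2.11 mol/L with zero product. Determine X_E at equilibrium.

X = 0.418

Let X = conversion of E; extent ξ = 2.11·X mol/L.
Concentrations: [E] = 2.11 − 2.11X; [D] = 2.11 − 2.11X; [G] = 2.11X.
K = [G] / ([E] [D]).
This equals 0.585 at X = 0.418 (the root in 0 < X < 1).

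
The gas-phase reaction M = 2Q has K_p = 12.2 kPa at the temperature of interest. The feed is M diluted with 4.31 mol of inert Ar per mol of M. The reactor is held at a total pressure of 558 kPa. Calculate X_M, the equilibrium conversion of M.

X = 0.159

Let X = conversion of M (basis 1 mol M); extent of reaction ξ = X.
At extent ξ: n_M = 1 − X; n_Q = 2X; n_I = 4.31 (inert).
Total moles n_T = 5.31 + X.
Mole fractions y_i = n_i/n_T; K_p = p_Q^2 / (p_M) with p_i = y_i·P.
This yields a degree-2 equation in X; solving on (0,1), X = 0.159.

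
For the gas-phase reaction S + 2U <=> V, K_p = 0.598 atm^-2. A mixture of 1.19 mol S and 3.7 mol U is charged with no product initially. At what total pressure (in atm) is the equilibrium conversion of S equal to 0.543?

P = 2.11 atm

Let X = conversion of S (basis 1.19 mol S); extent of reaction ξ = 1.19X.
Moles: n_S = 1.19 − 1.19X; n_U = 3.7 − 2.38X; n_V = 1.19X.
Total moles n_T = 4.89 − 2.38X.
K_p = p_V / (p_S p_U^2) with p_i = (n_i/n_T)·P.
At X = 0.543: the mole-fraction product g(X) = Π y_i^ν_i = 2.653. Since K_p = g(X)·P^{-2}, P = (g/K_p)^(1/2) = (2.653/0.598)^(1/2) = 2.11 atm.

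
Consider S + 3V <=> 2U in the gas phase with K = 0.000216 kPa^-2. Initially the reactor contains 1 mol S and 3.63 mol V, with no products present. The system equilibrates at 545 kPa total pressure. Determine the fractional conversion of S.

Take 1 mol S as basis and let X be its fractional conversion, so ξ = X.
Species balance: n_S = 1 − X; n_V = 3.63 − 3X; n_U = 2X.
Total moles n_T = 4.63 − 2X.
y_i = n_i/n_T, p_i = y_i·P. K = p_U^2 / (p_S p_V^3).
Equating to 0.000216 kPa^-2 and solving on 0 < X < 1: X = 0.801.

X = 0.801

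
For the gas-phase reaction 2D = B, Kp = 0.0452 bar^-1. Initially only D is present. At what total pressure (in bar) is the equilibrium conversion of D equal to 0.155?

P = 2.22 bar

Basis: 1 mol D initially; let X = conversion of D. Extent ξ = 0.5X.
Species balance: n_D = 1 − X; n_B = 0.5X.
n_T = Σnᵢ = 1 − 0.5X.
Kp = p_B / (p_D^2) with p_i = (n_i/n_T)·P.
At X = 0.155: the mole-fraction product g(X) = Π y_i^ν_i = 0.1001. Since Kp = g(X)·P^{-1}, P = (g/Kp)^(1/1) = (0.1001/0.0452)^(1/1) = 2.22 bar.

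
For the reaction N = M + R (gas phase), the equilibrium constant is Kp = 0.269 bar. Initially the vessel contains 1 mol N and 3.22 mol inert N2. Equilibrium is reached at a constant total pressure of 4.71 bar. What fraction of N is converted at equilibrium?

Basis: 1 mol N initially; let X = conversion of N. Extent ξ = X.
Mole table: n_N = 1 − X; n_M = X; n_R = X; n_I = 3.22 (inert).
Total moles n_T = 4.22 + X.
Mole fractions y_i = n_i/n_T; Kp = p_M p_R / (p_N) with p_i = y_i·P.
Equating to 0.269 bar and solving on 0 < X < 1: X = 0.398.

X = 0.398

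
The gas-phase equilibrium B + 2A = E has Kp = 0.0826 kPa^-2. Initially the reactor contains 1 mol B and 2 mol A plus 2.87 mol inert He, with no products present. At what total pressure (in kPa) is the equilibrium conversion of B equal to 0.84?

Basis: 1 mol B initially; let X = conversion of B. Extent ξ = X.
Mole table: n_B = 1 − X; n_A = 2 − 2X; n_E = X; n_I = 2.87 (inert).
Total moles n_T = 5.87 − 2X.
Kp = p_E / (p_B p_A^2) with p_i = (n_i/n_T)·P.
At X = 0.84: the mole-fraction product g(X) = Π y_i^ν_i = 900.1. Since Kp = g(X)·P^{-2}, P = (g/Kp)^(1/2) = (900.1/0.0826)^(1/2) = 104 kPa.

P = 104 kPa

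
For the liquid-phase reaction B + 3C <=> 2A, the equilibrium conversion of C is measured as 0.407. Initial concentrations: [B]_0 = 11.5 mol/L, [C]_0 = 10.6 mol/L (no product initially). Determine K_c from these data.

K_c = 0.00331 (mol/L)^-2

Let X = conversion of C.
Concentrations: [B] = 11.5 − 3.53X; [C] = 10.6 − 10.6X; [A] = 7.07X.
At X = 0.407: [B] = 10.1, [C] = 6.29, [A] = 2.88.
K_c = [A]^2 / ([B] [C]^3) = 0.00331 (mol/L)^-2.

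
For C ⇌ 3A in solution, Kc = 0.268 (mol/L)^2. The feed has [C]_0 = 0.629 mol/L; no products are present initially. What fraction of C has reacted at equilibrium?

X = 0.264

Let X = conversion of C; extent ξ = 0.629·X mol/L.
Concentrations: [C] = 0.629 − 0.629X; [A] = 1.89X.
Kc = [A]^3 / ([C]).
This equals 0.268 at X = 0.264 (the root in 0 < X < 1).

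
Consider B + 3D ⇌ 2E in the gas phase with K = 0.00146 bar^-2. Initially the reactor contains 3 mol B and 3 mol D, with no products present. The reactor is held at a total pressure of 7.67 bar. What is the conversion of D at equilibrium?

Take 3 mol D as basis and let X be its fractional conversion, so ξ = X.
At extent ξ: n_B = 3 − X; n_D = 3 − 3X; n_E = 2X.
Total moles n_T = 6 − 2X.
y_i = n_i/n_T, p_i = y_i·P. K = p_E^2 / (p_B p_D^3).
Equating to 0.00146 bar^-2 and solving on 0 < X < 1: X = 0.171.

X = 0.171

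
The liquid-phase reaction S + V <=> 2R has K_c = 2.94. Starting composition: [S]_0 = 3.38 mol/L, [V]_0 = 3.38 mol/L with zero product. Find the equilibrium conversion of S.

X = 0.462

Let X = conversion of S; extent ξ = 3.38·X mol/L.
Concentrations: [S] = 3.38 − 3.38X; [V] = 3.38 − 3.38X; [R] = 6.76X.
K_c = [R]^2 / ([S] [V]).
This equals 2.94 at X = 0.462 (the root in 0 < X < 1).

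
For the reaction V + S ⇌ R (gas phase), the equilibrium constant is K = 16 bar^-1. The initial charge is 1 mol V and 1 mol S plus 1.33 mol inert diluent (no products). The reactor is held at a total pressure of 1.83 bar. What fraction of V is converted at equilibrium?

Take 1 mol V as basis and let X be its fractional conversion, so ξ = X.
Species balance: n_V = 1 − X; n_S = 1 − X; n_R = X; n_I = 1.33 (inert).
Summing: n_T = 3.33 − X.
Mole fractions y_i = n_i/n_T; K = p_R / (p_V p_S) with p_i = y_i·P.
Substituting and setting equal to 16 bar^-1 gives a polynomial in X; the root in (0,1) is X = 0.744.

X = 0.744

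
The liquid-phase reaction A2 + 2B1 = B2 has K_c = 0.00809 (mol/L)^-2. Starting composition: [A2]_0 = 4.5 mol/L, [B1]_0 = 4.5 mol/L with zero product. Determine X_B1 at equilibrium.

Let X = conversion of B1; extent ξ = 4.5X/2 mol/L.
Concentrations: [A2] = 4.5 − 2.25X; [B1] = 4.5 − 4.5X; [B2] = 2.25X.
K_c = [B2] / ([A2] [B1]^2).
Solving K_c = 0.00809 for X ∈ (0,1): X = 0.193.

X = 0.193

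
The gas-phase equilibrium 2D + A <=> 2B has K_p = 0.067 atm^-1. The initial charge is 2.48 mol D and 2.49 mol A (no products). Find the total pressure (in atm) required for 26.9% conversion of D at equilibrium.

Let X = conversion of D (basis 2.48 mol D); extent of reaction ξ = 1.24X.
Moles: n_D = 2.48 − 2.48X; n_A = 2.49 − 1.24X; n_B = 2.48X.
n_T = Σnᵢ = 4.97 − 1.24X.
K_p = p_B^2 / (p_D^2 p_A) with p_i = (n_i/n_T)·P.
At X = 0.269: the mole-fraction product g(X) = Π y_i^ν_i = 0.2912. Since K_p = g(X)·P^{-1}, P = (g/K_p)^(1/1) = (0.2912/0.067)^(1/1) = 4.35 atm.

P = 4.35 atm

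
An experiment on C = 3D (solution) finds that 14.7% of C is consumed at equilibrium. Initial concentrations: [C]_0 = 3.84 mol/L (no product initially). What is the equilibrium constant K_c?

Let X = conversion of C.
Concentrations: [C] = 3.84 − 3.84X; [D] = 11.5X.
At X = 0.147: [C] = 3.28, [D] = 1.69.
K_c = [D]^3 / ([C]) = 1.48 (mol/L)^2.

K_c = 1.48 (mol/L)^2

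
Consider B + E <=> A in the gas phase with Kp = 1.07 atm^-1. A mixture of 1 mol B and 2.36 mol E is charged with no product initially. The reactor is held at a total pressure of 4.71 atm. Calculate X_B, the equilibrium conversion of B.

X = 0.756

Let X = conversion of B (basis 1 mol B); extent of reaction ξ = X.
At extent ξ: n_B = 1 − X; n_E = 2.36 − X; n_A = X.
Total moles n_T = 3.36 − X.
y_i = n_i/n_T, p_i = y_i·P. Kp = p_A / (p_B p_E).
This yields a degree-2 equation in X; solving on (0,1), X = 0.756.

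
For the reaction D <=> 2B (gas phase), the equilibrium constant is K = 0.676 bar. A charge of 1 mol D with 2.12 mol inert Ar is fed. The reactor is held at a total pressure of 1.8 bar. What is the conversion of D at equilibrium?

X = 0.434

Let X = conversion of D (basis 1 mol D); extent of reaction ξ = X.
Moles: n_D = 1 − X; n_B = 2X; n_I = 2.12 (inert).
Total moles n_T = 3.12 + X.
Mole fractions y_i = n_i/n_T; K = p_B^2 / (p_D) with p_i = y_i·P.
This yields a degree-2 equation in X; solving on (0,1), X = 0.434.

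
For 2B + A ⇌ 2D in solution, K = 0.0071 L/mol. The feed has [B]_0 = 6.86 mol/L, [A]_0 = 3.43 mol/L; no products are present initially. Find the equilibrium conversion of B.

X = 0.127

Let X = conversion of B; extent ξ = 6.86X/2 mol/L.
Concentrations: [B] = 6.86 − 6.86X; [A] = 3.43 − 3.43X; [D] = 6.86X.
K = [D]^2 / ([B]^2 [A]).
Setting equal to 0.0071 and solving for X on (0,1) gives X = 0.127.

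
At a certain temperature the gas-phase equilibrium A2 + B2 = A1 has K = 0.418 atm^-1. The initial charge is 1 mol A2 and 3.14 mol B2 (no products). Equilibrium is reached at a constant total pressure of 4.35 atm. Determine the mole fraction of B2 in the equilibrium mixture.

y_B2 = 0.720

Take 1 mol A2 as basis and let X be its fractional conversion, so ξ = X.
At extent ξ: n_A2 = 1 − X; n_B2 = 3.14 − X; n_A1 = X.
n_T = Σnᵢ = 4.14 − X.
With p_i = (n_i/n_T)P, K = p_A1 / (p_A2 p_B2).
Substituting and setting equal to 0.418 atm^-1 gives a polynomial in X; the root in (0,1) is X = 0.567.
Then n_B2 = 2.57, n_T = 3.57, so y_B2 = 0.720.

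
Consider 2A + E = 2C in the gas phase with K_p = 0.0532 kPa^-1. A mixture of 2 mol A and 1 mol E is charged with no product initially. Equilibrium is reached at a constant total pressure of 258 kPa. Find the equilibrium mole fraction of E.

y_E = 0.166

Take 2 mol A as basis and let X be its fractional conversion, so ξ = X.
At extent ξ: n_A = 2 − 2X; n_E = 1 − X; n_C = 2X.
n_T = Σnᵢ = 3 − X.
Mole fractions y_i = n_i/n_T; K_p = p_C^2 / (p_A^2 p_E) with p_i = y_i·P.
Substituting and setting equal to 0.0532 kPa^-1 gives a polynomial in X; the root in (0,1) is X = 0.602.
Then n_E = 0.398, n_T = 2.4, so y_E = 0.166.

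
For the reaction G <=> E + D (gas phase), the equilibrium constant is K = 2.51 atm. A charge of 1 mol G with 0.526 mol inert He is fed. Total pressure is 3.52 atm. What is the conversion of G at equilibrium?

Take 1 mol G as basis and let X be its fractional conversion, so ξ = X.
Moles: n_G = 1 − X; n_E = X; n_D = X; n_I = 0.526 (inert).
n_T = Σnᵢ = 1.53 + X.
With p_i = (n_i/n_T)P, K = p_E p_D / (p_G).
This yields a degree-2 equation in X; solving on (0,1), X = 0.695.

X = 0.695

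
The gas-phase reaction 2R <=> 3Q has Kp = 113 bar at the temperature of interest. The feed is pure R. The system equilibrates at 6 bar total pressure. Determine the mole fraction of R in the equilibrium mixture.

Let X = conversion of R (basis 1 mol R); extent of reaction ξ = 0.5X.
Moles: n_R = 1 − X; n_Q = 1.5X.
Total moles n_T = 1 + 0.5X.
Mole fractions y_i = n_i/n_T; Kp = p_Q^3 / (p_R^2) with p_i = y_i·P.
Equating to 113 bar and solving on 0 < X < 1: X = 0.761.
Then n_R = 0.239, n_T = 1.38, so y_R = 0.173.

y_R = 0.173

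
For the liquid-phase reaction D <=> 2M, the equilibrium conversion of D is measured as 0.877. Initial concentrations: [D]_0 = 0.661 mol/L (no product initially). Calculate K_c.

Let X = conversion of D.
Concentrations: [D] = 0.661 − 0.661X; [M] = 1.32X.
At X = 0.877: [D] = 0.0813, [M] = 1.16.
K_c = [M]^2 / ([D]) = 16.5 mol/L.

K_c = 16.5 mol/L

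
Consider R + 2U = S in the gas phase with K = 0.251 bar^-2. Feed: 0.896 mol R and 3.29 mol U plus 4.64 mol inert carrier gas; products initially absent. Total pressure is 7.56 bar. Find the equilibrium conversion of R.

Basis: 0.896 mol R initially; let X = conversion of R. Extent ξ = 0.896X.
Mole table: n_R = 0.896 − 0.896X; n_U = 3.29 − 1.79X; n_S = 0.896X; n_I = 4.64 (inert).
n_T = Σnᵢ = 8.83 − 1.79X.
y_i = n_i/n_T, p_i = y_i·P. K = p_S / (p_R p_U^2).
Equating to 0.251 bar^-2 and solving on 0 < X < 1: X = 0.553.

X = 0.553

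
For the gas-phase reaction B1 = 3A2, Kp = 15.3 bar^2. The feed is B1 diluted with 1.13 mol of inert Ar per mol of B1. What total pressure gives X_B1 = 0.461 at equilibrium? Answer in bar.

P = 5.39 bar

Let X = conversion of B1 (basis 1 mol B1); extent of reaction ξ = X.
Species balance: n_B1 = 1 − X; n_A2 = 3X; n_I = 1.13 (inert).
Summing: n_T = 2.13 + 2X.
Kp = p_A2^3 / (p_B1) with p_i = (n_i/n_T)·P.
At X = 0.461: the mole-fraction product g(X) = Π y_i^ν_i = 0.5269. Since Kp = g(X)·P^{2}, P = (Kp/g)^(1/2) = (15.3/0.5269)^(1/2) = 5.39 bar.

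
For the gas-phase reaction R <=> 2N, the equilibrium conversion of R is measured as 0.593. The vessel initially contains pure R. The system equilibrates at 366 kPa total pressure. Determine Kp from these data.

Basis: 1 mol R initially; let X = conversion of R. Extent ξ = X.
Moles: n_R = 1 − X; n_N = 2X.
Total moles n_T = 1 + X.
At X = 0.593: n_R = 0.407, n_N = 1.19, n_T = 1.59.
p_i = (n_i/n_T)·P. Kp = p_N^2 / (p_R) = 794 kPa.

Kp = 794 kPa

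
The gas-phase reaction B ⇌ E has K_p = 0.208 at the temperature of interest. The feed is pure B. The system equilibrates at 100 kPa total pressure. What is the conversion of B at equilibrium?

X = 0.172

Basis: 1 mol B initially; let X = conversion of B. Extent ξ = X.
Moles: n_B = 1 − X; n_E = X.
n_T stays at 1 (no change in mole number).
With p_i = (n_i/n_T)P, K_p = p_E / (p_B).
Substituting and setting equal to 0.208 gives a polynomial in X; the root in (0,1) is X = 0.172.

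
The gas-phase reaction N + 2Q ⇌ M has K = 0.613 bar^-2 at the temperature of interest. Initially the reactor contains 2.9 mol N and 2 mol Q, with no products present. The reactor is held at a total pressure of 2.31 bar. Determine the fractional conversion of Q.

Basis: 2 mol Q initially; let X = conversion of Q. Extent ξ = X.
At extent ξ: n_N = 2.9 − X; n_Q = 2 − 2X; n_M = X.
Total moles n_T = 4.9 − 2X.
With p_i = (n_i/n_T)P, K = p_M / (p_N p_Q^2).
Setting this equal to 0.613 bar^-2 and taking the physical root (0 < X < 1) gives X = 0.506.

X = 0.506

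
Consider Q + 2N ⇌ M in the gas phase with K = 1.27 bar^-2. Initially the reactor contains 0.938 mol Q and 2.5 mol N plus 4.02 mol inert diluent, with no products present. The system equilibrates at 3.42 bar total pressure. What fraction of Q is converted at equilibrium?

Take 0.938 mol Q as basis and let X be its fractional conversion, so ξ = 0.938X.
Mole table: n_Q = 0.938 − 0.938X; n_N = 2.5 − 1.88X; n_M = 0.938X; n_I = 4.02 (inert).
Summing: n_T = 7.46 − 1.88X.
With p_i = (n_i/n_T)P, K = p_M / (p_Q p_N^2).
Setting this equal to 1.27 bar^-2 and taking the physical root (0 < X < 1) gives X = 0.472.

X = 0.472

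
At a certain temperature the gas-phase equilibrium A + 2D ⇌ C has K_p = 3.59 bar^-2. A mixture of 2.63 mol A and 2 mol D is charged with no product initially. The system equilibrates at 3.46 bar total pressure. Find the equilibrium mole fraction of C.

y_C = 0.288

Take 2 mol D as basis and let X be its fractional conversion, so ξ = X.
At extent ξ: n_A = 2.63 − X; n_D = 2 − 2X; n_C = X.
Summing: n_T = 4.63 − 2X.
Mole fractions y_i = n_i/n_T; K_p = p_C / (p_A p_D^2) with p_i = y_i·P.
This yields a degree-3 equation in X; solving on (0,1), X = 0.846.
Then n_C = 0.846, n_T = 2.94, so y_C = 0.288.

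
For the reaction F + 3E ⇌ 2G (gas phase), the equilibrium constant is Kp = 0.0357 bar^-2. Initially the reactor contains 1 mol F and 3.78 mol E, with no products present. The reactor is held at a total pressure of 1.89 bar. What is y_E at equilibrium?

y_E = 0.724

Let X = conversion of F (basis 1 mol F); extent of reaction ξ = X.
Mole table: n_F = 1 − X; n_E = 3.78 − 3X; n_G = 2X.
Total moles n_T = 4.78 − 2X.
With p_i = (n_i/n_T)P, Kp = p_G^2 / (p_F p_E^3).
Setting this equal to 0.0357 bar^-2 and taking the physical root (0 < X < 1) gives X = 0.205.
Then n_E = 3.16, n_T = 4.37, so y_E = 0.724.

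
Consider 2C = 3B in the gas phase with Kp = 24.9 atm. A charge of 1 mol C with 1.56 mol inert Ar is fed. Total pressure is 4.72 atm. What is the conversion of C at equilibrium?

Let X = conversion of C (basis 1 mol C); extent of reaction ξ = 0.5X.
Mole table: n_C = 1 − X; n_B = 1.5X; n_I = 1.56 (inert).
n_T = Σnᵢ = 2.56 + 0.5X.
With p_i = (n_i/n_T)P, Kp = p_B^3 / (p_C^2).
Setting this equal to 24.9 atm and taking the physical root (0 < X < 1) gives X = 0.716.

X = 0.716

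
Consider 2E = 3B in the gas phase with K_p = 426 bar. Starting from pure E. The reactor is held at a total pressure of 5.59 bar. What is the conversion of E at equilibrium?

X = 0.860

Take 1 mol E as basis and let X be its fractional conversion, so ξ = 0.5X.
Moles: n_E = 1 − X; n_B = 1.5X.
Summing: n_T = 1 + 0.5X.
With p_i = (n_i/n_T)P, K_p = p_B^3 / (p_E^2).
This yields a degree-3 equation in X; solving on (0,1), X = 0.860.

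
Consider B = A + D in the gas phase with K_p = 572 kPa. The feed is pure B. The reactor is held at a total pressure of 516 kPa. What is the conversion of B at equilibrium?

Let X = conversion of B (basis 1 mol B); extent of reaction ξ = X.
Moles: n_B = 1 − X; n_A = X; n_D = X.
n_T = Σnᵢ = 1 + X.
y_i = n_i/n_T, p_i = y_i·P. K_p = p_A p_D / (p_B).
Setting this equal to 572 kPa and taking the physical root (0 < X < 1) gives X = 0.725.

X = 0.725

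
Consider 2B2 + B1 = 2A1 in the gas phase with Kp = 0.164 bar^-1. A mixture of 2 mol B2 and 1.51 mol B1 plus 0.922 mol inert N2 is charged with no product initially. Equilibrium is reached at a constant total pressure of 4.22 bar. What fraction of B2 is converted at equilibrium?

Basis: 2 mol B2 initially; let X = conversion of B2. Extent ξ = X.
Species balance: n_B2 = 2 − 2X; n_B1 = 1.51 − X; n_A1 = 2X; n_I = 0.922 (inert).
Total moles n_T = 4.43 − X.
With p_i = (n_i/n_T)P, Kp = p_A1^2 / (p_B2^2 p_B1).
Substituting and setting equal to 0.164 bar^-1 gives a polynomial in X; the root in (0,1) is X = 0.310.

X = 0.310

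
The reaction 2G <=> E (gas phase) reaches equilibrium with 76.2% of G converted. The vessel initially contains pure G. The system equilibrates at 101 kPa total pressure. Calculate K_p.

Take 1 mol G as basis and let X be its fractional conversion, so ξ = 0.5X.
Mole table: n_G = 1 − X; n_E = 0.5X.
n_T = Σnᵢ = 1 − 0.5X.
At X = 0.762: n_G = 0.238, n_E = 0.381, n_T = 0.619.
p_i = (n_i/n_T)·P. K_p = p_E / (p_G^2) = 0.0412 kPa^-1.

K_p = 0.0412 kPa^-1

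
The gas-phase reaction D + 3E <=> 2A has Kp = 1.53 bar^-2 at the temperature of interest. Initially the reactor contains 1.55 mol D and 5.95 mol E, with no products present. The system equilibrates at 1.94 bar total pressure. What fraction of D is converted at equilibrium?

Basis: 1.55 mol D initially; let X = conversion of D. Extent ξ = 1.55X.
Species balance: n_D = 1.55 − 1.55X; n_E = 5.95 − 4.65X; n_A = 3.1X.
Summing: n_T = 7.5 − 3.1X.
Mole fractions y_i = n_i/n_T; Kp = p_A^2 / (p_D p_E^3) with p_i = y_i·P.
This yields a degree-4 equation in X; solving on (0,1), X = 0.603.

X = 0.603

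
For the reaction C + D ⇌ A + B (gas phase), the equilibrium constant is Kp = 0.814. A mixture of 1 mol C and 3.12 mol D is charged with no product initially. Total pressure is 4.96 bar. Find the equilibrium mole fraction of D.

y_D = 0.581

Let X = conversion of C (basis 1 mol C); extent of reaction ξ = X.
Mole table: n_C = 1 − X; n_D = 3.12 − X; n_A = X; n_B = X.
Total moles n_T = 4.12 (Δν = 0, constant).
Mole fractions y_i = n_i/n_T; Kp = p_A p_B / (p_C p_D) with p_i = y_i·P.
This yields a degree-2 equation in X; solving on (0,1), X = 0.728.
Then n_D = 2.39, n_T = 4.12, so y_D = 0.581.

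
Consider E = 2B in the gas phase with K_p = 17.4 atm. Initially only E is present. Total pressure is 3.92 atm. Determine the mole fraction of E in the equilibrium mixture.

Take 1 mol E as basis and let X be its fractional conversion, so ξ = X.
Species balance: n_E = 1 − X; n_B = 2X.
n_T = Σnᵢ = 1 + X.
Mole fractions y_i = n_i/n_T; K_p = p_B^2 / (p_E) with p_i = y_i·P.
Setting this equal to 17.4 atm and taking the physical root (0 < X < 1) gives X = 0.725.
Then n_E = 0.275, n_T = 1.73, so y_E = 0.159.

y_E = 0.159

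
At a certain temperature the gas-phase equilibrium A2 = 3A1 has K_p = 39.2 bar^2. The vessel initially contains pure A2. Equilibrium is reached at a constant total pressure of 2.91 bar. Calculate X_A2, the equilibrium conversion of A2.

X = 0.675

Basis: 1 mol A2 initially; let X = conversion of A2. Extent ξ = X.
Species balance: n_A2 = 1 − X; n_A1 = 3X.
n_T = Σnᵢ = 1 + 2X.
With p_i = (n_i/n_T)P, K_p = p_A1^3 / (p_A2).
Substituting and setting equal to 39.2 bar^2 gives a polynomial in X; the root in (0,1) is X = 0.675.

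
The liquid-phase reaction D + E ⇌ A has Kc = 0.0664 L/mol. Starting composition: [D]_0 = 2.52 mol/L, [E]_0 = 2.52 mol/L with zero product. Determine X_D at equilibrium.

X = 0.127

Let X = conversion of D; extent ξ = 2.52·X mol/L.
Concentrations: [D] = 2.52 − 2.52X; [E] = 2.52 − 2.52X; [A] = 2.52X.
Kc = [A] / ([D] [E]).
Solving Kc = 0.0664 for X ∈ (0,1): X = 0.127.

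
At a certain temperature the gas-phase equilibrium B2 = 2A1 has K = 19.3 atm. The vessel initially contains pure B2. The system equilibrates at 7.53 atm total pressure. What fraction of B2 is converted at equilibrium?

Take 1 mol B2 as basis and let X be its fractional conversion, so ξ = X.
At extent ξ: n_B2 = 1 − X; n_A1 = 2X.
n_T = Σnᵢ = 1 + X.
Mole fractions y_i = n_i/n_T; K = p_A1^2 / (p_B2) with p_i = y_i·P.
Substituting and setting equal to 19.3 atm gives a polynomial in X; the root in (0,1) is X = 0.625.

X = 0.625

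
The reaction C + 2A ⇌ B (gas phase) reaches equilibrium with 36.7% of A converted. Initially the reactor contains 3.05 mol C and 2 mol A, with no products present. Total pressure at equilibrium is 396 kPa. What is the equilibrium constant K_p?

K_p = 1.01e-05 kPa^-2

Basis: 2 mol A initially; let X = conversion of A. Extent ξ = X.
Moles: n_C = 3.05 − X; n_A = 2 − 2X; n_B = X.
Total moles n_T = 5.05 − 2X.
At X = 0.367: n_C = 2.68, n_A = 1.27, n_B = 0.367, n_T = 4.32.
p_i = (n_i/n_T)·P. K_p = p_B / (p_C p_A^2) = 1.01e-05 kPa^-2.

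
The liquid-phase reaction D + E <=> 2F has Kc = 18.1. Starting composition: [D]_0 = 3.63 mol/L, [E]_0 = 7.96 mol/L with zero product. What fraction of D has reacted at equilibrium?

Let X = conversion of D; extent ξ = 3.63·X mol/L.
Concentrations: [D] = 3.63 − 3.63X; [E] = 7.96 − 3.63X; [F] = 7.26X.
Kc = [F]^2 / ([D] [E]).
Setting equal to 18.1 and solving for X on (0,1) gives X = 0.873.

X = 0.873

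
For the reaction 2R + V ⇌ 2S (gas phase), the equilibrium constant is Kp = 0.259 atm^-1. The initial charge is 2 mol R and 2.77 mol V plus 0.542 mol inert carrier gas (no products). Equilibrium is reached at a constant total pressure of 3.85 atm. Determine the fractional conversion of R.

X = 0.409

Let X = conversion of R (basis 2 mol R); extent of reaction ξ = X.
At extent ξ: n_R = 2 − 2X; n_V = 2.77 − X; n_S = 2X; n_I = 0.542 (inert).
Summing: n_T = 5.31 − X.
With p_i = (n_i/n_T)P, Kp = p_S^2 / (p_R^2 p_V).
This yields a degree-3 equation in X; solving on (0,1), X = 0.409.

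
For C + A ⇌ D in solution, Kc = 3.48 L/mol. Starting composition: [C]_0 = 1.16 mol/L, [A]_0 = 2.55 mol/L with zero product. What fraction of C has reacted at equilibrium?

Let X = conversion of C; extent ξ = 1.16·X mol/L.
Concentrations: [C] = 1.16 − 1.16X; [A] = 2.55 − 1.16X; [D] = 1.16X.
Kc = [D] / ([C] [A]).
Equating to 3.48 L/mol: the physical root is X = 0.845.

X = 0.845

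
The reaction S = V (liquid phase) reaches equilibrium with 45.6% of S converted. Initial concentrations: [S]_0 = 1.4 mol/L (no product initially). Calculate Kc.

Let X = conversion of S.
Concentrations: [S] = 1.4 − 1.4X; [V] = 1.4X.
At X = 0.456: [S] = 0.762, [V] = 0.638.
Kc = [V] / ([S]) = 0.838.

Kc = 0.838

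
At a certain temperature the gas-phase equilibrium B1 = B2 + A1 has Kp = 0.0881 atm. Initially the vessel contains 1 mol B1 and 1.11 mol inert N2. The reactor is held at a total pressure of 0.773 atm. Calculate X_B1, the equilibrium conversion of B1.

Let X = conversion of B1 (basis 1 mol B1); extent of reaction ξ = X.
At extent ξ: n_B1 = 1 − X; n_B2 = X; n_A1 = X; n_I = 1.11 (inert).
Summing: n_T = 2.11 + X.
y_i = n_i/n_T, p_i = y_i·P. Kp = p_B2 p_A1 / (p_B1).
Setting this equal to 0.0881 atm and taking the physical root (0 < X < 1) gives X = 0.411.

X = 0.411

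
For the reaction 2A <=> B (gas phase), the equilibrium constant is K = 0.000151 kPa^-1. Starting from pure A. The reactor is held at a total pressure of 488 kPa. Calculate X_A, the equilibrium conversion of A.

X = 0.121

Basis: 1 mol A initially; let X = conversion of A. Extent ξ = 0.5X.
Moles: n_A = 1 − X; n_B = 0.5X.
Summing: n_T = 1 − 0.5X.
With p_i = (n_i/n_T)P, K = p_B / (p_A^2).
Equating to 0.000151 kPa^-1 and solving on 0 < X < 1: X = 0.121.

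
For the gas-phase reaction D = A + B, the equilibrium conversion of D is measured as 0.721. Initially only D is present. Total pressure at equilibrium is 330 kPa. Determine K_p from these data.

Basis: 1 mol D initially; let X = conversion of D. Extent ξ = X.
At extent ξ: n_D = 1 − X; n_A = X; n_B = X.
Total moles n_T = 1 + X.
At X = 0.721: n_D = 0.279, n_A = 0.721, n_B = 0.721, n_T = 1.72.
p_i = (n_i/n_T)·P. K_p = p_A p_B / (p_D) = 357 kPa.

K_p = 357 kPa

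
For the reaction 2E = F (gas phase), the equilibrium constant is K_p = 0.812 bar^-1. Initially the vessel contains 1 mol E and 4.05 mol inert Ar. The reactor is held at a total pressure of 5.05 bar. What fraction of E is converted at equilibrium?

Let X = conversion of E (basis 1 mol E); extent of reaction ξ = 0.5X.
Species balance: n_E = 1 − X; n_F = 0.5X; n_I = 4.05 (inert).
Total moles n_T = 5.05 − 0.5X.
y_i = n_i/n_T, p_i = y_i·P. K_p = p_F / (p_E^2).
Equating to 0.812 bar^-1 and solving on 0 < X < 1: X = 0.473.

X = 0.473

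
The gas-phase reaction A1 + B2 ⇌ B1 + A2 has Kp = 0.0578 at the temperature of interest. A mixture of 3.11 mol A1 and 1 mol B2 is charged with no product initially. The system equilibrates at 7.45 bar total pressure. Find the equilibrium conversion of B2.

X = 0.329

Take 1 mol B2 as basis and let X be its fractional conversion, so ξ = X.
Moles: n_A1 = 3.11 − X; n_B2 = 1 − X; n_B1 = X; n_A2 = X.
Since Δν = 0, n_T = 4.11 throughout.
With p_i = (n_i/n_T)P, Kp = p_B1 p_A2 / (p_A1 p_B2).
Setting this equal to 0.0578 and taking the physical root (0 < X < 1) gives X = 0.329.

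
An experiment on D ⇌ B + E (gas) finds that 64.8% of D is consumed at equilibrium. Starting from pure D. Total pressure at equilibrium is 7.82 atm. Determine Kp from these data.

Take 1 mol D as basis and let X be its fractional conversion, so ξ = X.
At extent ξ: n_D = 1 − X; n_B = X; n_E = X.
Summing: n_T = 1 + X.
At X = 0.648: n_D = 0.352, n_B = 0.648, n_E = 0.648, n_T = 1.65.
p_i = (n_i/n_T)·P. Kp = p_B p_E / (p_D) = 5.66 atm.

Kp = 5.66 atm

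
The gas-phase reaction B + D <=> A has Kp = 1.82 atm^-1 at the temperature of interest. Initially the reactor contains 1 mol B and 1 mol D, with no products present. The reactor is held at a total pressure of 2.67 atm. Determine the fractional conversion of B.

X = 0.587

Let X = conversion of B (basis 1 mol B); extent of reaction ξ = X.
Mole table: n_B = 1 − X; n_D = 1 − X; n_A = X.
Total moles n_T = 2 − X.
y_i = n_i/n_T, p_i = y_i·P. Kp = p_A / (p_B p_D).
Setting this equal to 1.82 atm^-1 and taking the physical root (0 < X < 1) gives X = 0.587.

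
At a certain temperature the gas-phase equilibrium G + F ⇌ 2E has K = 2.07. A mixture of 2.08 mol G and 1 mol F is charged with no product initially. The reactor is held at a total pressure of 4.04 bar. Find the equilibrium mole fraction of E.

Take 1 mol F as basis and let X be its fractional conversion, so ξ = X.
Species balance: n_G = 2.08 − X; n_F = 1 − X; n_E = 2X.
Since Δν = 0, n_T = 3.08 throughout.
y_i = n_i/n_T, p_i = y_i·P. K = p_E^2 / (p_G p_F).
Substituting and setting equal to 2.07 gives a polynomial in X; the root in (0,1) is X = 0.575.
Then n_E = 1.15, n_T = 3.08, so y_E = 0.373.

y_E = 0.373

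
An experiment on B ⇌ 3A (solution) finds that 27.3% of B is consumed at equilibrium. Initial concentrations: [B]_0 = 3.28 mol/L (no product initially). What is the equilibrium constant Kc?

Let X = conversion of B.
Concentrations: [B] = 3.28 − 3.28X; [A] = 9.84X.
At X = 0.273: [B] = 2.38, [A] = 2.69.
Kc = [A]^3 / ([B]) = 8.13 (mol/L)^2.

Kc = 8.13 (mol/L)^2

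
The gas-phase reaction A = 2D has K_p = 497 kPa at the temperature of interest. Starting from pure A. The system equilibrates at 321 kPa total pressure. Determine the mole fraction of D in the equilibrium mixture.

Basis: 1 mol A initially; let X = conversion of A. Extent ξ = X.
Species balance: n_A = 1 − X; n_D = 2X.
Summing: n_T = 1 + X.
Mole fractions y_i = n_i/n_T; K_p = p_D^2 / (p_A) with p_i = y_i·P.
Substituting and setting equal to 497 kPa gives a polynomial in X; the root in (0,1) is X = 0.528.
Then n_D = 1.06, n_T = 1.53, so y_D = 0.691.

y_D = 0.691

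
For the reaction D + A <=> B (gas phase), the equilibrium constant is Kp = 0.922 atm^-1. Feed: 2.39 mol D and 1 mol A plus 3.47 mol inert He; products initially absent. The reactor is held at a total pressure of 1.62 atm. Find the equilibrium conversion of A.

Take 1 mol A as basis and let X be its fractional conversion, so ξ = X.
Moles: n_D = 2.39 − X; n_A = 1 − X; n_B = X; n_I = 3.47 (inert).
n_T = Σnᵢ = 6.86 − X.
y_i = n_i/n_T, p_i = y_i·P. Kp = p_B / (p_D p_A).
This yields a degree-2 equation in X; solving on (0,1), X = 0.321.

X = 0.321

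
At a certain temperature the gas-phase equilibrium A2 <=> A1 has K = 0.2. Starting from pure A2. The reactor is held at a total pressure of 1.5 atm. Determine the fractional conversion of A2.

X = 0.167

Take 1 mol A2 as basis and let X be its fractional conversion, so ξ = X.
Species balance: n_A2 = 1 − X; n_A1 = X.
n_T stays at 1 (no change in mole number).
y_i = n_i/n_T, p_i = y_i·P. K = p_A1 / (p_A2).
Setting this equal to 0.2 and taking the physical root (0 < X < 1) gives X = 0.167.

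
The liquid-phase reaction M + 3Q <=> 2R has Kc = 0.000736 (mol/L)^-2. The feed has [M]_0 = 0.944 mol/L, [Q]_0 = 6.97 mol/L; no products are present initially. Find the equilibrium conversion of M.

Let X = conversion of M; extent ξ = 0.944·X mol/L.
Concentrations: [M] = 0.944 − 0.944X; [Q] = 6.97 − 2.83X; [R] = 1.89X.
Kc = [R]^2 / ([M] [Q]^3).
This equals 0.000736 at X = 0.202 (the root in 0 < X < 1).

X = 0.202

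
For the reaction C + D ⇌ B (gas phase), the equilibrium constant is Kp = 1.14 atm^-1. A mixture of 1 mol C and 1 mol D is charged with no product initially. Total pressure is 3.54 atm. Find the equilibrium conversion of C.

Take 1 mol C as basis and let X be its fractional conversion, so ξ = X.
Mole table: n_C = 1 − X; n_D = 1 − X; n_B = X.
Summing: n_T = 2 − X.
Mole fractions y_i = n_i/n_T; Kp = p_B / (p_C p_D) with p_i = y_i·P.
Substituting and setting equal to 1.14 atm^-1 gives a polynomial in X; the root in (0,1) is X = 0.554.

X = 0.554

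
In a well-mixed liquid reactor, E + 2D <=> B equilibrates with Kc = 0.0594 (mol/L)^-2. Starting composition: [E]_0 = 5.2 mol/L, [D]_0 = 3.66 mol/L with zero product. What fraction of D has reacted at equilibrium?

X = 0.489

Let X = conversion of D; extent ξ = 3.66X/2 mol/L.
Concentrations: [E] = 5.2 − 1.83X; [D] = 3.66 − 3.66X; [B] = 1.83X.
Kc = [B] / ([E] [D]^2).
This equals 0.0594 at X = 0.489 (the root in 0 < X < 1).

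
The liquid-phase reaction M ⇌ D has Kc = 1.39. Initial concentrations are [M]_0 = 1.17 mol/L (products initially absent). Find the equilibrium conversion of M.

X = 0.582

Let X = conversion of M; extent ξ = 1.17·X mol/L.
Concentrations: [M] = 1.17 − 1.17X; [D] = 1.17X.
Kc = [D] / ([M]).
Setting equal to 1.39 and solving for X on (0,1) gives X = 0.582.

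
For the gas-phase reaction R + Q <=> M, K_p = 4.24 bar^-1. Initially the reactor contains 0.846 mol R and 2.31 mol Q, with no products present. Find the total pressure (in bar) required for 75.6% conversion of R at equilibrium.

Basis: 0.846 mol R initially; let X = conversion of R. Extent ξ = 0.846X.
Moles: n_R = 0.846 − 0.846X; n_Q = 2.31 − 0.846X; n_M = 0.846X.
Total moles n_T = 3.16 − 0.846X.
K_p = p_M / (p_R p_Q) with p_i = (n_i/n_T)·P.
At X = 0.756: the mole-fraction product g(X) = Π y_i^ν_i = 4.668. Since K_p = g(X)·P^{-1}, P = (g/K_p)^(1/1) = (4.668/4.24)^(1/1) = 1.1 bar.

P = 1.1 bar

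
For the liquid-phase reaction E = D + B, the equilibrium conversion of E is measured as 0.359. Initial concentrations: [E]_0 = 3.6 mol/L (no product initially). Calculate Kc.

Kc = 0.724 mol/L

Let X = conversion of E.
Concentrations: [E] = 3.6 − 3.6X; [D] = 3.6X; [B] = 3.6X.
At X = 0.359: [E] = 2.31, [D] = 1.29, [B] = 1.29.
Kc = [D] [B] / ([E]) = 0.724 mol/L.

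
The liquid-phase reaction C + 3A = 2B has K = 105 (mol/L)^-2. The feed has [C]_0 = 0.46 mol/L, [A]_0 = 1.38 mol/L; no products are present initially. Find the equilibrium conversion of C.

Let X = conversion of C; extent ξ = 0.46·X mol/L.
Concentrations: [C] = 0.46 − 0.46X; [A] = 1.38 − 1.38X; [B] = 0.92X.
K = [B]^2 / ([C] [A]^3).
This equals 105 at X = 0.752 (the root in 0 < X < 1).

X = 0.752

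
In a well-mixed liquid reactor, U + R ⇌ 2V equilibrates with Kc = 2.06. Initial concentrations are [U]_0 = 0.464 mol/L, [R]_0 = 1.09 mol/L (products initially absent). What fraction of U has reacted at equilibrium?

Let X = conversion of U; extent ξ = 0.464·X mol/L.
Concentrations: [U] = 0.464 − 0.464X; [R] = 1.09 − 0.464X; [V] = 0.928X.
Kc = [V]^2 / ([U] [R]).
Equating to 2.06: the physical root is X = 0.600.

X = 0.600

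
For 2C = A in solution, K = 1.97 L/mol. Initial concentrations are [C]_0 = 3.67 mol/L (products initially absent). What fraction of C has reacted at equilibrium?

X = 0.769

Let X = conversion of C; extent ξ = 3.67X/2 mol/L.
Concentrations: [C] = 3.67 − 3.67X; [A] = 1.83X.
K = [A] / ([C]^2).
This equals 1.97 at X = 0.769 (the root in 0 < X < 1).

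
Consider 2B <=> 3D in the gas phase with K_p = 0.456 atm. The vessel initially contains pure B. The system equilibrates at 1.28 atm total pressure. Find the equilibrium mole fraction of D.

y_D = 0.466

Let X = conversion of B (basis 1 mol B); extent of reaction ξ = 0.5X.
Moles: n_B = 1 − X; n_D = 1.5X.
n_T = Σnᵢ = 1 + 0.5X.
With p_i = (n_i/n_T)P, K_p = p_D^3 / (p_B^2).
Setting this equal to 0.456 atm and taking the physical root (0 < X < 1) gives X = 0.368.
Then n_D = 0.552, n_T = 1.18, so y_D = 0.466.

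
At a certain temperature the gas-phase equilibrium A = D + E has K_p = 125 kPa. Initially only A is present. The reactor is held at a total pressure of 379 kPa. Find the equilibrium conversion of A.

X = 0.498

Let X = conversion of A (basis 1 mol A); extent of reaction ξ = X.
Moles: n_A = 1 − X; n_D = X; n_E = X.
n_T = Σnᵢ = 1 + X.
With p_i = (n_i/n_T)P, K_p = p_D p_E / (p_A).
Equating to 125 kPa and solving on 0 < X < 1: X = 0.498.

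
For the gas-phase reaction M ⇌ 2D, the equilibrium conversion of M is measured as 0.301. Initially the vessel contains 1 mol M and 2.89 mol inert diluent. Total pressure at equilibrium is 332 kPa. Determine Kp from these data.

Kp = 41.1 kPa

Basis: 1 mol M initially; let X = conversion of M. Extent ξ = X.
Moles: n_M = 1 − X; n_D = 2X; n_I = 2.89 (inert).
Summing: n_T = 3.89 + X.
At X = 0.301: n_M = 0.699, n_D = 0.602, n_T = 4.19.
p_i = (n_i/n_T)·P. Kp = p_D^2 / (p_M) = 41.1 kPa.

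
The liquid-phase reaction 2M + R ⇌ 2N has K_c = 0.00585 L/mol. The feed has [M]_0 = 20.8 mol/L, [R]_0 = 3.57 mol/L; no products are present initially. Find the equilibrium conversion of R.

Let X = conversion of R; extent ξ = 3.57·X mol/L.
Concentrations: [M] = 20.8 − 7.14X; [R] = 3.57 − 3.57X; [N] = 7.14X.
K_c = [N]^2 / ([M]^2 [R]).
Solving K_c = 0.00585 for X ∈ (0,1): X = 0.312.

X = 0.312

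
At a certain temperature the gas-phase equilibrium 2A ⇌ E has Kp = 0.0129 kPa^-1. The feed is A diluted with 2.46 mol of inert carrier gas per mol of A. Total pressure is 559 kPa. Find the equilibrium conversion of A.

Let X = conversion of A (basis 1 mol A); extent of reaction ξ = 0.5X.
Mole table: n_A = 1 − X; n_E = 0.5X; n_I = 2.46 (inert).
Summing: n_T = 3.46 − 0.5X.
Mole fractions y_i = n_i/n_T; Kp = p_E / (p_A^2) with p_i = y_i·P.
Substituting and setting equal to 0.0129 kPa^-1 gives a polynomial in X; the root in (0,1) is X = 0.629.

X = 0.629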